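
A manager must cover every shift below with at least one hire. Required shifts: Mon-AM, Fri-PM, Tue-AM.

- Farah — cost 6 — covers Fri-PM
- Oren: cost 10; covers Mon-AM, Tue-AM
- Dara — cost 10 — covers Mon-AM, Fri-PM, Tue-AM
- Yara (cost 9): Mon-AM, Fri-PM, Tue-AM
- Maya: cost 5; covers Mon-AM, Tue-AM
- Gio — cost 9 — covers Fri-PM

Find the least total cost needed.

The greedy cost-per-new-shift heuristic would pick Maya and Farah for 11, but a cheaper cover exists.
Yara alone covers Mon-AM, Fri-PM, Tue-AM — every shift.
Total cost: 9.
No cover costs less than 9.

9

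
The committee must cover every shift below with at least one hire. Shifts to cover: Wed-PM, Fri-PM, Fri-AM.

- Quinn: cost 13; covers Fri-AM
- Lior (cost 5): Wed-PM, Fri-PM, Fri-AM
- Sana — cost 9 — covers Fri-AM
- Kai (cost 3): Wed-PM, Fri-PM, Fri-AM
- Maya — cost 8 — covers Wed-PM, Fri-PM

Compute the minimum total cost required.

3

Kai alone covers Wed-PM, Fri-PM, Fri-AM — every shift.
Total cost: 3.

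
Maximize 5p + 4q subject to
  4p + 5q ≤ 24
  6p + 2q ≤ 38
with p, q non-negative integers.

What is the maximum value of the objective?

(p,q)=(6,0) is feasible, giving 30.
(p,q)=(5,0) is feasible, giving 25.
Maximum is 30 at (p,q)=(6,0).

30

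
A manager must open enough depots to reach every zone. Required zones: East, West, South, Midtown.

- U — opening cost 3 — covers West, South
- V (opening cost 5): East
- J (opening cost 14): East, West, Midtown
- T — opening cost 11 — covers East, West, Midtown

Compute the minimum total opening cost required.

14

The greedy cost-per-new-zone heuristic would pick U, V, and T for 19, but a cheaper cover exists.
Choose U and T: together they cover East, West, South, Midtown — every zone.
Total opening cost: 3 + 11 = 14.
No cover costs less than 14.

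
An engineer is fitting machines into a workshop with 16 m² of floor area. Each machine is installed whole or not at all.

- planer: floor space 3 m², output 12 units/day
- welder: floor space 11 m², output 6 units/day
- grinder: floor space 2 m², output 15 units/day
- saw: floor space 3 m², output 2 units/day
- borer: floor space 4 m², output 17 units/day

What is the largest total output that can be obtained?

46

This is a 0-1 knapsack instance.
Allowing fractional choices, the relaxed optimum would be about 48.2, but machines are indivisible.
planer + grinder + saw + borer: floor space 3 + 2 + 3 + 4 = 12 ≤ 16, output 12 + 15 + 2 + 17 = 46.
grinder + saw + borer: floor space 2 + 3 + 4 = 9 ≤ 16, output 15 + 2 + 17 = 34.
planer + grinder + borer: floor space 3 + 2 + 4 = 9 ≤ 16, output 12 + 15 + 17 = 44.
Best is planer, grinder, saw, and borer with total output 46.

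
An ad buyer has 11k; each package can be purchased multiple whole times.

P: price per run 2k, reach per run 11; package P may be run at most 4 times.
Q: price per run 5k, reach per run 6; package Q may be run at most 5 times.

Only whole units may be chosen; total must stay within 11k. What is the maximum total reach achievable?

P has the best ratio (11/2); taking only P gives at most 4×11 = 44 (stopped by the supply cap of 4).
Optimal: 4×P: price 8 ≤ 11, reach 4·11 = 44.

44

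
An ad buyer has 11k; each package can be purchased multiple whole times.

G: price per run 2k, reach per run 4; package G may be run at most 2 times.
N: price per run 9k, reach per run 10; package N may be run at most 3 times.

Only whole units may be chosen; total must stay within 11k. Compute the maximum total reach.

1×N: price 9 ≤ 11, reach 1·10 = 10.
1×G and 1×N: price 11 ≤ 11, reach 1·4 + 1·10 = 14.
Best is 14.

14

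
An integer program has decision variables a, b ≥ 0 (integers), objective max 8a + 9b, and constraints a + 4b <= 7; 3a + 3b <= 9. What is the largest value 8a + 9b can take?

The continuous relaxation peaks at (1.67, 1.33) with value 25.33; rounding to a feasible lattice point costs some objective.
(a,b)=(2,1): 1·2+4·1=6≤7, 3·2+3·1=9≤9, objective 25.
(a,b)=(3,0): 1·3+4·0=3≤7, 3·3+3·0=9≤9, objective 24.
(a,b)=(1,1): 1·1+4·1=5≤7, 3·1+3·1=6≤9, objective 17.
The best lattice point is (2,1), giving 25.

25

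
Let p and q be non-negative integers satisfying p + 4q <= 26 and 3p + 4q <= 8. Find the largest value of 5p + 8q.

(p,q)=(0,2): 1·0+4·2=8≤26, 3·0+4·2=8≤8, objective 16.
(p,q)=(1,1): 1·1+4·1=5≤26, 3·1+4·1=7≤8, objective 13.
(p,q)=(0,1): 1·0+4·1=4≤26, 3·0+4·1=4≤8, objective 8.
No feasible integer point exceeds 16.

16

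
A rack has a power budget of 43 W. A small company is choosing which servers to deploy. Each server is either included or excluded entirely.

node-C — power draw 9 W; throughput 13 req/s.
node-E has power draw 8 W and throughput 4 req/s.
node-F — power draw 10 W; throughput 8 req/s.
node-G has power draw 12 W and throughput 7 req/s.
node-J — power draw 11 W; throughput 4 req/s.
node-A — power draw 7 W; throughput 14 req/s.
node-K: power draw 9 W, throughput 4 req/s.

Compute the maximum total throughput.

Treat it as a binary knapsack problem.
Allowing fractional choices, the relaxed optimum would be about 44.5, but servers are indivisible.
node-C + node-E + node-F + node-A + node-K: power draw 9 + 8 + 10 + 7 + 9 = 43 ≤ 43, throughput 13 + 4 + 8 + 14 + 4 = 43.
node-C + node-F + node-G + node-A: power draw 9 + 10 + 12 + 7 = 38 ≤ 43, throughput 13 + 8 + 7 + 14 = 42.
node-C + node-E + node-F + node-A: power draw 9 + 8 + 10 + 7 = 34 ≤ 43, throughput 13 + 4 + 8 + 14 = 39.
Best is node-C, node-E, node-F, node-A, and node-K with total throughput 43.

43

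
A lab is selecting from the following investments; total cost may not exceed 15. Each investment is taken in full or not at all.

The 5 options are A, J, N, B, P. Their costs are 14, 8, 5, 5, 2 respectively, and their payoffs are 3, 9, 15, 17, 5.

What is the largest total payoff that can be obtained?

This is an integer program with binary decision variables.
Allowing fractional choices, the relaxed optimum would be about 40.4, but investments are indivisible.
N + B: cost 5 + 5 = 10 ≤ 15, payoff 15 + 17 = 32.
J + B + P: cost 8 + 5 + 2 = 15 ≤ 15, payoff 9 + 17 + 5 = 31.
N + B + P: cost 5 + 5 + 2 = 12 ≤ 15, payoff 15 + 17 + 5 = 37.
Best is N, B, and P with total payoff 37.

37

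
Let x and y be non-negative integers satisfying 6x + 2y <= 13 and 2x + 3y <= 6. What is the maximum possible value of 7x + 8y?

Relaxing integrality, the LP optimum is 19.21 at (x,y) = (1.93, 0.714), which is not an integer point.
(x,y)=(0,2) is feasible, giving 16.
(x,y)=(1,1) is feasible, giving 15.
The best lattice point is (0,2), giving 16.

16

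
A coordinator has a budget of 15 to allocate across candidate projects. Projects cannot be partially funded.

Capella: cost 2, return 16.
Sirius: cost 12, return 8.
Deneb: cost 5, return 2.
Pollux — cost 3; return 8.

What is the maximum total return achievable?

Take Capella, Deneb, and Pollux: cost 2 + 5 + 3 = 10 ≤ 15, return 16 + 2 + 8 = 26.
No other feasible combination does better.

26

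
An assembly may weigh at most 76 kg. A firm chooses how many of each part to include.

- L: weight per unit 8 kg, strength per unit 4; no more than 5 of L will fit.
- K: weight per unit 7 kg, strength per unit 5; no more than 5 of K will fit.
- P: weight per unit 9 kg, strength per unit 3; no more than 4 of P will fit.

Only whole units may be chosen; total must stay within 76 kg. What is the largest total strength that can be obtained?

This is a bounded integer knapsack.
5×L and 5×K: weight 75 ≤ 76, strength 5·4 + 5·5 = 45.
4×L, 5×K, and 1×P: weight 76 ≤ 76, strength 4·4 + 5·5 + 1·3 = 44.
Best is 45.

45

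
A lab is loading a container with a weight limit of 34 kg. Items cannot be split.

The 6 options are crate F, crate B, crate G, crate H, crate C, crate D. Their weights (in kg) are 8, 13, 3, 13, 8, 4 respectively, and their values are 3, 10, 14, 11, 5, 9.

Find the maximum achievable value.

Allowing fractional choices, the relaxed optimum would be about 44.6, but items are indivisible.
crate G + crate H + crate C + crate D: weight 3 + 13 + 8 + 4 = 28 ≤ 34, value 14 + 11 + 5 + 9 = 39.
crate B + crate G + crate H + crate D: weight 13 + 3 + 13 + 4 = 33 ≤ 34, value 10 + 14 + 11 + 9 = 44.
crate B + crate G + crate C + crate D: weight 13 + 3 + 8 + 4 = 28 ≤ 34, value 10 + 14 + 5 + 9 = 38.
Best is crate B, crate G, crate H, and crate D with total value 44.

44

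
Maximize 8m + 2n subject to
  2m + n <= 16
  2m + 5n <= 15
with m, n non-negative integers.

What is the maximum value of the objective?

Relaxing integrality, the LP optimum is 60.00 at (m,n) = (7.5, 0), which is not an integer point.
(m,n)=(7,0): 2·7+1·0=14≤16, 2·7+5·0=14≤15, objective 56.
(m,n)=(6,0): 2·6+1·0=12≤16, 2·6+5·0=12≤15, objective 48.
No feasible integer point exceeds 56.

56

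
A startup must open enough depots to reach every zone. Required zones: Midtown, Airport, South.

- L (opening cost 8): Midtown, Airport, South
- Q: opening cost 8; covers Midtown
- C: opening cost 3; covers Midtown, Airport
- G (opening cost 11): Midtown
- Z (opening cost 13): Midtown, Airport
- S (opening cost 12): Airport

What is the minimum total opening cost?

8

The greedy cost-per-new-zone heuristic would pick C and L for 11, but a cheaper cover exists.
L alone covers Midtown, Airport, South — every zone.
Total opening cost: 8.
No cover costs less than 8.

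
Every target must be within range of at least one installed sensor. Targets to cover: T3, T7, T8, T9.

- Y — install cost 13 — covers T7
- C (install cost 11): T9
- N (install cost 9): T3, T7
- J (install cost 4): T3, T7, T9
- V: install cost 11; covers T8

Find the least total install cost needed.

Choose J and V: together they cover T3, T7, T8, T9 — every target.
Total install cost: 4 + 11 = 15.
No cover costs less than 15.

15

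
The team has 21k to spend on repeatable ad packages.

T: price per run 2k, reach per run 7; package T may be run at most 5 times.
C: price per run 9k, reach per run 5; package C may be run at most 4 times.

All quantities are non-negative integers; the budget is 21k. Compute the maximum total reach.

40

Take 5×T and 1×C: price 19 ≤ 21, reach 5·7 + 1·5 = 40.
T has the best ratio (7/2) and is taken to its limit of 5; remaining capacity is filled optimally with the others.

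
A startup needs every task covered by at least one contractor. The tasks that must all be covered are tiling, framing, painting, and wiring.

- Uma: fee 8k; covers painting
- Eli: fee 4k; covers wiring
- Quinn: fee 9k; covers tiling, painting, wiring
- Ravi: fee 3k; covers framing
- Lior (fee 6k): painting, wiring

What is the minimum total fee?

This is an integer covering problem.
Choose Quinn and Ravi: together they cover tiling, framing, painting, wiring — every task.
Total fee: 9 + 3 = 12.
No cover costs less than 12.

12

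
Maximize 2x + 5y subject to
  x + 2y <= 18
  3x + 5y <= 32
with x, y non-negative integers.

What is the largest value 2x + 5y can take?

30

The continuous relaxation peaks at (0, 6.4) with value 32.00; rounding to a feasible lattice point costs some objective.
(x,y)=(0,6): 1·0+2·6=12≤18, 3·0+5·6=30≤32, objective 30.
(x,y)=(1,5): 1·1+2·5=11≤18, 3·1+5·5=28≤32, objective 27.
(x,y)=(0,5): 1·0+2·5=10≤18, 3·0+5·5=25≤32, objective 25.
Maximum is 30 at (x,y)=(0,6).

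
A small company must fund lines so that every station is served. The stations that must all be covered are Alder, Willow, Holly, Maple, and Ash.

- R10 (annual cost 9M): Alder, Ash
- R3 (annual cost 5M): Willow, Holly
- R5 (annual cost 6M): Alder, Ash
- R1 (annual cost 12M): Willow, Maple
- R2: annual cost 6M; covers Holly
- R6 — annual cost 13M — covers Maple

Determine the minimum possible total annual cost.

Choose R3, R5, and R1: together they cover Alder, Willow, Holly, Maple, Ash — every station.
Total annual cost: 5 + 6 + 12 = 23.
No cover costs less than 23.

23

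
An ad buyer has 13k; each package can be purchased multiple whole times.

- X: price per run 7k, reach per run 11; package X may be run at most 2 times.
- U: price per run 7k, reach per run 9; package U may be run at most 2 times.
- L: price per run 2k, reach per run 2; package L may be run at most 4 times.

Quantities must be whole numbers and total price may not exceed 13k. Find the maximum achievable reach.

17

This is a bounded integer knapsack.
X has the best ratio (11/7); taking only X gives at most 1×11 = 11 (stopped by the price limit).
Mixing does better — 1×X and 3×L: price 13 ≤ 13, reach 1·11 + 3·2 = 17.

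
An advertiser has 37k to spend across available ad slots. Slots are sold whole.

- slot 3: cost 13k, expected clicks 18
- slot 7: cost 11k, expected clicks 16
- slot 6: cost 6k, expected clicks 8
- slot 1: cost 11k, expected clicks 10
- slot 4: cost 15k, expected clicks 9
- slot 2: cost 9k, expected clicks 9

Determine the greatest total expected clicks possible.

44

slot 3 + slot 7 + slot 2: cost 13 + 11 + 9 = 33 ≤ 37, expected clicks 18 + 16 + 9 = 43.
slot 3 + slot 7 + slot 1: cost 13 + 11 + 11 = 35 ≤ 37, expected clicks 18 + 16 + 10 = 44.
Best is slot 3, slot 7, and slot 1 with total expected clicks 44.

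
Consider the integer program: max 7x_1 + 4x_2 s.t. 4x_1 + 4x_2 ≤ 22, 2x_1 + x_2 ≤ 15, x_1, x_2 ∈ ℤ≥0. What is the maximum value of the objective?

35

Relaxing integrality, the LP optimum is 38.50 at (x_1,x_2) = (5.5, 0), which is not an integer point.
(x_1,x_2)=(5,0): 4·5+4·0=20≤22, 2·5+1·0=10≤15, objective 35.
(x_1,x_2)=(4,1): 4·4+4·1=20≤22, 2·4+1·1=9≤15, objective 32.
(x_1,x_2)=(4,0): 4·4+4·0=16≤22, 2·4+1·0=8≤15, objective 28.
No feasible integer point exceeds 35.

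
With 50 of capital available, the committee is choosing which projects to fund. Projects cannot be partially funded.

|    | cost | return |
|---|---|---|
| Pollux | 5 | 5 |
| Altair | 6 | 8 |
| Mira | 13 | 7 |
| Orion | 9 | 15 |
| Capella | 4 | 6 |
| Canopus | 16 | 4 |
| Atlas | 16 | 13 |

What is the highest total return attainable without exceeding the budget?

Treat it as a binary knapsack problem.
Allowing fractional choices, the relaxed optimum would be about 52.4, but projects are indivisible.
Altair + Mira + Orion + Capella + Atlas: cost 6 + 13 + 9 + 4 + 16 = 48 ≤ 50, return 8 + 7 + 15 + 6 + 13 = 49.
Pollux + Altair + Mira + Orion + Atlas: cost 5 + 6 + 13 + 9 + 16 = 49 ≤ 50, return 5 + 8 + 7 + 15 + 13 = 48.
Best is Altair, Mira, Orion, Capella, and Atlas with total return 49.

49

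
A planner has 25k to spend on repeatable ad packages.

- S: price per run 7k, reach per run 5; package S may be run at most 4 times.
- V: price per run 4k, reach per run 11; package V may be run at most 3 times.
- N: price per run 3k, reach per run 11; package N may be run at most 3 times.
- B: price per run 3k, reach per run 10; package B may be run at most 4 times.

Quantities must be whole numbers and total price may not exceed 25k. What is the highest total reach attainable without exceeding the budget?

84

Take 1×V, 3×N, and 4×B: price 25 ≤ 25, reach 1·11 + 3·11 + 4·10 = 84.
N has the best ratio (11/3) and is taken to its limit of 3; remaining capacity is filled optimally with the others.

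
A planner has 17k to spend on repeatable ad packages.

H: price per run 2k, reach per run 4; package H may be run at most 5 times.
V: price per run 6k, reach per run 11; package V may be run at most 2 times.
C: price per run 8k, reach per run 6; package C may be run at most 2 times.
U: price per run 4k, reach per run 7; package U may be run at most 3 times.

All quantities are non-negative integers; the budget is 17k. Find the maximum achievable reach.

31

This is a bounded integer knapsack.
H has the best ratio (4/2); taking only H gives at most 5×4 = 20 (stopped by the supply cap of 5).
Mixing does better — 5×H and 1×V: price 16 ≤ 17, reach 5·4 + 1·11 = 31.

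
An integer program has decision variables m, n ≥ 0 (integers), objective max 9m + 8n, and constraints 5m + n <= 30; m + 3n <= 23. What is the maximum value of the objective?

Relaxing integrality, the LP optimum is 91.64 at (m,n) = (4.79, 6.07), which is not an integer point.
(m,n)=(5,5): 5·5+1·5=30≤30, 1·5+3·5=20≤23, objective 85.
(m,n)=(4,6): 5·4+1·6=26≤30, 1·4+3·6=22≤23, objective 84.
No feasible integer point exceeds 85.

85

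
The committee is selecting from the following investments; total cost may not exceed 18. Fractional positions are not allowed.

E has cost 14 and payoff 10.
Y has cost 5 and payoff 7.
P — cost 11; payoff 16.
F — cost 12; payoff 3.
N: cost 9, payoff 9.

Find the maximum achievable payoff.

23

Allowing fractional choices, the relaxed optimum would be about 25.0, but investments are indivisible.
Y + P: cost 5 + 11 = 16 ≤ 18, payoff 7 + 16 = 23.
P: cost 11 ≤ 18, payoff 16.
Best is Y and P with total payoff 23.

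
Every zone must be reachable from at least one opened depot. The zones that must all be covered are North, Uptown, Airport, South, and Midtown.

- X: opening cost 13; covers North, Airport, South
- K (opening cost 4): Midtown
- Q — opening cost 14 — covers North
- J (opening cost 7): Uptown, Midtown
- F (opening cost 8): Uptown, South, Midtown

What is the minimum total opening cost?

Choose X and J: together they cover North, Uptown, Airport, South, Midtown — every zone.
Total opening cost: 13 + 7 = 20.

20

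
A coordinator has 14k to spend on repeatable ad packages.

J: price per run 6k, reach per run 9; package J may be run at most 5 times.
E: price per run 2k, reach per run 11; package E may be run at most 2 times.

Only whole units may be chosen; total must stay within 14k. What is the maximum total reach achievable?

31

This is a bounded integer knapsack.
Take 1×J and 2×E: price 10 ≤ 14, reach 1·9 + 2·11 = 31.
E has the best ratio (11/2) and is taken to its limit of 2; remaining capacity is filled optimally with the others.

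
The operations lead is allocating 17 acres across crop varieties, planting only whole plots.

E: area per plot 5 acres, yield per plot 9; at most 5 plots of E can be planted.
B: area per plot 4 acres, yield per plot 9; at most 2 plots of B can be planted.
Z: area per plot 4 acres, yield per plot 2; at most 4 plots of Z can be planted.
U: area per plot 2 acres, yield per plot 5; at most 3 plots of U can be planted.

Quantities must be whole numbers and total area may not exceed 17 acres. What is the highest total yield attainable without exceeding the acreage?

U has the best ratio (5/2); taking only U gives at most 3×5 = 15 (stopped by the supply cap of 3).
Mixing does better — 1×E, 2×B, and 2×U: area 17 ≤ 17, yield 1·9 + 2·9 + 2·5 = 37.

37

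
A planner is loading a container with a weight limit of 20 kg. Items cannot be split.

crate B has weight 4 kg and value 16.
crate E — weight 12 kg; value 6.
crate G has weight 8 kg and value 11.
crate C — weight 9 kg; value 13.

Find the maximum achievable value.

29

This is a 0-1 knapsack instance.
Take crate B and crate C: weight 4 + 9 = 13 ≤ 20, value 16 + 13 = 29.
No other feasible combination does better.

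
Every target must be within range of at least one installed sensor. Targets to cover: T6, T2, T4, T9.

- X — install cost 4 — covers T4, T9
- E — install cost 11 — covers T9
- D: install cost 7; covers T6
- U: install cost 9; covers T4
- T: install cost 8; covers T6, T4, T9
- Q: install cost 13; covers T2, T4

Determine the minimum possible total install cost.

21

The greedy cost-per-new-target heuristic would pick X, D, and Q for 24, but a cheaper cover exists.
Choose T and Q: together they cover T6, T2, T4, T9 — every target.
Total install cost: 8 + 13 = 21.
No cover costs less than 21.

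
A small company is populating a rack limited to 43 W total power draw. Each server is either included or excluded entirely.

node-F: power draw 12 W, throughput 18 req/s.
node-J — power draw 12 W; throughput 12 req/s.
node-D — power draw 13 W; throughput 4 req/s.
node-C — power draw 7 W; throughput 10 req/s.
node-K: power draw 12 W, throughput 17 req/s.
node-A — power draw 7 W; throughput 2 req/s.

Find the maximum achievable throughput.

This is a 0-1 knapsack instance.
Take node-F, node-J, node-C, and node-K: power draw 12 + 12 + 7 + 12 = 43 ≤ 43, throughput 18 + 12 + 10 + 17 = 57.
No other feasible combination does better.

57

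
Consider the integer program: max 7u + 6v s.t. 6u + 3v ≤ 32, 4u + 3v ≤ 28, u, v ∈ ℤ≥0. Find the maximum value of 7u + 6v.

55

(u,v)=(1,8): 6·1+3·8=30≤32, 4·1+3·8=28≤28, objective 55.
(u,v)=(0,9): 6·0+3·9=27≤32, 4·0+3·9=27≤28, objective 54.
(u,v)=(1,7): 6·1+3·7=27≤32, 4·1+3·7=25≤28, objective 49.
(u,v)=(0,8): 6·0+3·8=24≤32, 4·0+3·8=24≤28, objective 48.
Maximum is 55 at (u,v)=(1,8).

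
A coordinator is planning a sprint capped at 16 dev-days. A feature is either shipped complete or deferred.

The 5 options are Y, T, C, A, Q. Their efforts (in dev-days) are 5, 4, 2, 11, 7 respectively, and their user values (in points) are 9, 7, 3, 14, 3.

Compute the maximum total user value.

Allowing fractional choices, the relaxed optimum would be about 25.4, but features are indivisible.
Y + A: effort 5 + 11 = 16 ≤ 16, user value 9 + 14 = 23.
T + A: effort 4 + 11 = 15 ≤ 16, user value 7 + 14 = 21.
Y + T + C: effort 5 + 4 + 2 = 11 ≤ 16, user value 9 + 7 + 3 = 19.
Best is Y and A with total user value 23.

23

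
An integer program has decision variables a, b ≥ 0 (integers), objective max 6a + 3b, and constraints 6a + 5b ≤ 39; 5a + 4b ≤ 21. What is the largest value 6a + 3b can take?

24

The continuous relaxation peaks at (4.2, 0) with value 25.20; rounding to a feasible lattice point costs some objective.
(a,b)=(4,0): 6·4+5·0=24≤39, 5·4+4·0=20≤21, objective 24.
(a,b)=(3,1): 6·3+5·1=23≤39, 5·3+4·1=19≤21, objective 21.
(a,b)=(3,0): 6·3+5·0=18≤39, 5·3+4·0=15≤21, objective 18.
No feasible integer point exceeds 24.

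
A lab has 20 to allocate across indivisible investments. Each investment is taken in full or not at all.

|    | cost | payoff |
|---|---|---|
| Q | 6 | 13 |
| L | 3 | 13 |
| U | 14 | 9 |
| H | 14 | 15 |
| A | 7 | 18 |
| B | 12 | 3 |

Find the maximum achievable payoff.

Q + L + A: cost 6 + 3 + 7 = 16 ≤ 20, payoff 13 + 13 + 18 = 44.
L + A: cost 3 + 7 = 10 ≤ 20, payoff 13 + 18 = 31.
Q + A: cost 6 + 7 = 13 ≤ 20, payoff 13 + 18 = 31.
Best is Q, L, and A with total payoff 44.

44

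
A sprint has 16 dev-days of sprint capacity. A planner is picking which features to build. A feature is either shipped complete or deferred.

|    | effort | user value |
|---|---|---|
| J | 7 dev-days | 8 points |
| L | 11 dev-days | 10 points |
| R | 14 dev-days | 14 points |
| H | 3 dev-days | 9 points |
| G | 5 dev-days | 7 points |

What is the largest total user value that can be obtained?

24

Allowing fractional choices, the relaxed optimum would be about 25.0, but features are indivisible.
J + H + G: effort 7 + 3 + 5 = 15 ≤ 16, user value 8 + 9 + 7 = 24.
J + H: effort 7 + 3 = 10 ≤ 16, user value 8 + 9 = 17.
L + H: effort 11 + 3 = 14 ≤ 16, user value 10 + 9 = 19.
Best is J, H, and G with total user value 24.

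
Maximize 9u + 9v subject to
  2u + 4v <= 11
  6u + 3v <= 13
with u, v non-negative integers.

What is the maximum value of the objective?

(u,v)=(1,2): 2·1+4·2=10≤11, 6·1+3·2=12≤13, objective 27.
(u,v)=(0,2): 2·0+4·2=8≤11, 6·0+3·2=6≤13, objective 18.
(u,v)=(1,1): 2·1+4·1=6≤11, 6·1+3·1=9≤13, objective 18.
No feasible integer point exceeds 27.

27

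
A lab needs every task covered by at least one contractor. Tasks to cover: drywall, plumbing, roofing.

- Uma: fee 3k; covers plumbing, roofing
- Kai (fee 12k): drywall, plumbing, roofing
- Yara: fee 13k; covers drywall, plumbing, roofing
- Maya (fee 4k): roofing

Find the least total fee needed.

12

This is a weighted set-cover instance.
The greedy cost-per-new-task heuristic would pick Uma and Kai for 15, but a cheaper cover exists.
Kai alone covers drywall, plumbing, roofing — every task.
Total fee: 12.
No cover costs less than 12.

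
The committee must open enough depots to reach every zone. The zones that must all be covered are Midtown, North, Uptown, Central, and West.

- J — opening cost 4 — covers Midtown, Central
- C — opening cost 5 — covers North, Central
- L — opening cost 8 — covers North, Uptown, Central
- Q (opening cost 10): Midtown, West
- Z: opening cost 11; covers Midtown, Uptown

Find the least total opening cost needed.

This is a weighted set-cover instance.
Choose L and Q: together they cover Midtown, North, Uptown, Central, West — every zone.
Total opening cost: 8 + 10 = 18.

18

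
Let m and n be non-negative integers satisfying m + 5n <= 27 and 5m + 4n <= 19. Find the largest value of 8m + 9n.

(m,n)=(0,4): 1·0+5·4=20≤27, 5·0+4·4=16≤19, objective 36.
(m,n)=(1,3): 1·1+5·3=16≤27, 5·1+4·3=17≤19, objective 35.
(m,n)=(0,3): 1·0+5·3=15≤27, 5·0+4·3=12≤19, objective 27.
Maximum is 36 at (m,n)=(0,4).

36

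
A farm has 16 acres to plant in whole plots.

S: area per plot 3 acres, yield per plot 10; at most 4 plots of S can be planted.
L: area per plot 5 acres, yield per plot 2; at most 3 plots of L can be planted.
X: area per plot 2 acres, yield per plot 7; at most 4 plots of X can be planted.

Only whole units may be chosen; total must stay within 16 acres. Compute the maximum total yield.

X has the best ratio (7/2); taking only X gives at most 4×7 = 28 (stopped by the supply cap of 4).
Mixing does better — 4×S and 2×X: area 16 ≤ 16, yield 4·10 + 2·7 = 54.

54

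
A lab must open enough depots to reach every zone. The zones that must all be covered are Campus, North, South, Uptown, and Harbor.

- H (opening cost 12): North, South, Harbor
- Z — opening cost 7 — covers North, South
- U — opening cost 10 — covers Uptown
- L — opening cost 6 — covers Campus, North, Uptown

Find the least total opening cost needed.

Choose H and L: together they cover Campus, North, South, Uptown, Harbor — every zone.
Total opening cost: 12 + 6 = 18.
No cover costs less than 18.

18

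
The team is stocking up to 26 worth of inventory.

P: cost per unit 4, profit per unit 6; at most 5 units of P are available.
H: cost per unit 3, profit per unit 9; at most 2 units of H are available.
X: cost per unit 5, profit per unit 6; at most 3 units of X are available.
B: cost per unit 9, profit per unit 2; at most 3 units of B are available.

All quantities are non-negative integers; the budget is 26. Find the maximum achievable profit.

5×P and 2×H: cost 26 ≤ 26, profit 5·6 + 2·9 = 48.
1×P, 2×H, and 3×X: cost 25 ≤ 26, profit 1·6 + 2·9 + 3·6 = 42.
Best is 48.

48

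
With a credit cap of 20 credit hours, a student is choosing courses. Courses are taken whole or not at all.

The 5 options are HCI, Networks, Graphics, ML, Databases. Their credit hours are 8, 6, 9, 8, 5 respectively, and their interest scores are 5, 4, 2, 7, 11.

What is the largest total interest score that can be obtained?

22

Allowing fractional choices, the relaxed optimum would be about 22.6, but courses are indivisible.
ML + Databases: credit hours 8 + 5 = 13 ≤ 20, interest score 7 + 11 = 18.
Networks + ML + Databases: credit hours 6 + 8 + 5 = 19 ≤ 20, interest score 4 + 7 + 11 = 22.
HCI + Networks + Databases: credit hours 8 + 6 + 5 = 19 ≤ 20, interest score 5 + 4 + 11 = 20.
Best is Networks, ML, and Databases with total interest score 22.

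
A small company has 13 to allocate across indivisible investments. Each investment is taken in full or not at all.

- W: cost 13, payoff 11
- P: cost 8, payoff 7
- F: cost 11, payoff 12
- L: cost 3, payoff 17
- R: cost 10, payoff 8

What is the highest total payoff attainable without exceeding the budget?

25

This is a 0-1 knapsack instance.
L: cost 3 ≤ 13, payoff 17.
L + R: cost 3 + 10 = 13 ≤ 13, payoff 17 + 8 = 25.
P + L: cost 8 + 3 = 11 ≤ 13, payoff 7 + 17 = 24.
Best is L and R with total payoff 25.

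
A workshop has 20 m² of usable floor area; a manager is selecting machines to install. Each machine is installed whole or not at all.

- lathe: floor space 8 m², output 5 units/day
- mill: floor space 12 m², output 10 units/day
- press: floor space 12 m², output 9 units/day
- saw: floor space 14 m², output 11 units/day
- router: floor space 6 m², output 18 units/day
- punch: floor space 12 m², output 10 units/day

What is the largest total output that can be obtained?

29

Allowing fractional choices, the relaxed optimum would be about 29.7, but machines are indivisible.
saw + router: floor space 14 + 6 = 20 ≤ 20, output 11 + 18 = 29.
mill + router: floor space 12 + 6 = 18 ≤ 20, output 10 + 18 = 28.
Best is saw and router with total output 29.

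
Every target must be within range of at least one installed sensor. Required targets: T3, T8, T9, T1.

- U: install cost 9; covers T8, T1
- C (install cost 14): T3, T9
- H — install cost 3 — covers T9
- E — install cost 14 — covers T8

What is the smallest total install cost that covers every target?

Choose U and C: together they cover T3, T8, T9, T1 — every target.
Total install cost: 9 + 14 = 23.

23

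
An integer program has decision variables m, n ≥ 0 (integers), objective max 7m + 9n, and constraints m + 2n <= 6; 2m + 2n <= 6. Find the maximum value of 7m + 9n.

(m,n)=(0,3): 1·0+2·3=6≤6, 2·0+2·3=6≤6, objective 27.
(m,n)=(1,2): 1·1+2·2=5≤6, 2·1+2·2=6≤6, objective 25.
(m,n)=(0,2): 1·0+2·2=4≤6, 2·0+2·2=4≤6, objective 18.
No feasible integer point exceeds 27.

27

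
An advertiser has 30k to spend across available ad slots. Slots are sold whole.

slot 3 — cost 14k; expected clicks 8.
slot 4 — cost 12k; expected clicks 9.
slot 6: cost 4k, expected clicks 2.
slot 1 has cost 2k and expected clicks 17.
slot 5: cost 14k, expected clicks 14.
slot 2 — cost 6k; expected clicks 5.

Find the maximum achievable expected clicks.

40

slot 3 + slot 1 + slot 5: cost 14 + 2 + 14 = 30 ≤ 30, expected clicks 8 + 17 + 14 = 39.
slot 6 + slot 1 + slot 5 + slot 2: cost 4 + 2 + 14 + 6 = 26 ≤ 30, expected clicks 2 + 17 + 14 + 5 = 38.
slot 4 + slot 1 + slot 5: cost 12 + 2 + 14 = 28 ≤ 30, expected clicks 9 + 17 + 14 = 40.
Best is slot 4, slot 1, and slot 5 with total expected clicks 40.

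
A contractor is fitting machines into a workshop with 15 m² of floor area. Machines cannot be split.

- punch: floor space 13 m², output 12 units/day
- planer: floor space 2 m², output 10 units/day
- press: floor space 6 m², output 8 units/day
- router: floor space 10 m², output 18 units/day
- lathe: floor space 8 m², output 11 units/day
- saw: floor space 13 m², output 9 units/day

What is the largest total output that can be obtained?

28

Take planer and router: floor space 2 + 10 = 12 ≤ 15, output 10 + 18 = 28.
No other feasible combination does better.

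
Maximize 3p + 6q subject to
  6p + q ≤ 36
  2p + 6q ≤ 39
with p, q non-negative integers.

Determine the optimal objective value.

Relaxing integrality, the LP optimum is 44.21 at (p,q) = (5.21, 4.76), which is not an integer point.
(p,q)=(4,5): 6·4+1·5=29≤36, 2·4+6·5=38≤39, objective 42.
(p,q)=(5,4): 6·5+1·4=34≤36, 2·5+6·4=34≤39, objective 39.
(p,q)=(3,5): 6·3+1·5=23≤36, 2·3+6·5=36≤39, objective 39.
(p,q)=(4,4): 6·4+1·4=28≤36, 2·4+6·4=32≤39, objective 36.
The best lattice point is (4,5), giving 42.

42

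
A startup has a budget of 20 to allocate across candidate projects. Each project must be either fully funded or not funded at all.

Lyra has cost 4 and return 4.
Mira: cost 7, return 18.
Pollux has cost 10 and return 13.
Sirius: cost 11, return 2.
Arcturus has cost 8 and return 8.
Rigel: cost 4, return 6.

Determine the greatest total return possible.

Allowing fractional choices, the relaxed optimum would be about 35.7, but projects are indivisible.
Mira + Pollux: cost 7 + 10 = 17 ≤ 20, return 18 + 13 = 31.
Mira + Arcturus + Rigel: cost 7 + 8 + 4 = 19 ≤ 20, return 18 + 8 + 6 = 32.
Lyra + Mira + Arcturus: cost 4 + 7 + 8 = 19 ≤ 20, return 4 + 18 + 8 = 30.
Best is Mira, Arcturus, and Rigel with total return 32.

32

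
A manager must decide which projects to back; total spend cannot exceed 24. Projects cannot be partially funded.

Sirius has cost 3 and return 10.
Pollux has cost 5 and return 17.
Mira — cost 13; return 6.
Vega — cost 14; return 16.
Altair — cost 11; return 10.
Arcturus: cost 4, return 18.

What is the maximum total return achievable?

Take Sirius, Pollux, Altair, and Arcturus: cost 3 + 5 + 11 + 4 = 23 ≤ 24, return 10 + 17 + 10 + 18 = 55.
No other feasible combination does better.

55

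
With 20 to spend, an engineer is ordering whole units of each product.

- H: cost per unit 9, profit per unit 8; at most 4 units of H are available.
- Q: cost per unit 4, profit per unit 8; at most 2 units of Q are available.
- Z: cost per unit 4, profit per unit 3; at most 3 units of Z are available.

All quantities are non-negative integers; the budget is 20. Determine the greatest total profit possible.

25

Q has the best ratio (8/4); taking only Q gives at most 2×8 = 16 (stopped by the supply cap of 2).
Mixing does better — 2×Q and 3×Z: cost 20 ≤ 20, profit 2·8 + 3·3 = 25.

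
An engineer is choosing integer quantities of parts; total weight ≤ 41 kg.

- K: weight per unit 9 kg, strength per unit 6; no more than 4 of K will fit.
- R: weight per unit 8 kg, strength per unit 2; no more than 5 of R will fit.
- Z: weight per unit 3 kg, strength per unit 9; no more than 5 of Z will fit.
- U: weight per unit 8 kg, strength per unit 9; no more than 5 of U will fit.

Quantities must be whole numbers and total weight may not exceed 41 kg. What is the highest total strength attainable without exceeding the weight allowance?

72

5×Z and 3×U: weight 39 ≤ 41, strength 5·9 + 3·9 = 72.
1×K, 5×Z, and 2×U: weight 40 ≤ 41, strength 1·6 + 5·9 + 2·9 = 69.
Best is 72.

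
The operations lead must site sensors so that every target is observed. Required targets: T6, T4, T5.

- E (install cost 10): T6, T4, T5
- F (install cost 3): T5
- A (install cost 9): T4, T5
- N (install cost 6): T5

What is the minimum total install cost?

10

The greedy cost-per-new-target heuristic would pick F and E for 13, but a cheaper cover exists.
E alone covers T6, T4, T5 — every target.
Total install cost: 10.
No cover costs less than 10.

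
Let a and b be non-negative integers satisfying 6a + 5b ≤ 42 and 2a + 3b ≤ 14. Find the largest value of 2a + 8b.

(a,b)=(1,4): 6·1+5·4=26≤42, 2·1+3·4=14≤14, objective 34.
(a,b)=(0,4): 6·0+5·4=20≤42, 2·0+3·4=12≤14, objective 32.
The best lattice point is (1,4), giving 34.

34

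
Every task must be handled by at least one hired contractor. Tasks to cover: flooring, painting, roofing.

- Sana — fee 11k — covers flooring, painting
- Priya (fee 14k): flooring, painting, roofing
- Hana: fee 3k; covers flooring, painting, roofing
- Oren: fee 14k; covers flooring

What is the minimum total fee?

3

Hana alone covers flooring, painting, roofing — every task.
Total fee: 3.
No cover costs less than 3.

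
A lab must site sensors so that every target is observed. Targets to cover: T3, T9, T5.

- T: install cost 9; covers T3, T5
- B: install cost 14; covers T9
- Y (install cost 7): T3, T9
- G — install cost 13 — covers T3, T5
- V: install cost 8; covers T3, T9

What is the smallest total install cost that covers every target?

16

Choose T and Y: together they cover T3, T9, T5 — every target.
Total install cost: 9 + 7 = 16.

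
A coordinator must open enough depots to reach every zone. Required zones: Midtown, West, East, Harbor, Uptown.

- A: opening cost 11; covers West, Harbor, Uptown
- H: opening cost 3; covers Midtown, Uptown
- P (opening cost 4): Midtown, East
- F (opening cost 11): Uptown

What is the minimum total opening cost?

The greedy cost-per-new-zone heuristic would pick H, P, and A for 18, but a cheaper cover exists.
Choose A and P: together they cover Midtown, West, East, Harbor, Uptown — every zone.
Total opening cost: 11 + 4 = 15.
No cover costs less than 15.

15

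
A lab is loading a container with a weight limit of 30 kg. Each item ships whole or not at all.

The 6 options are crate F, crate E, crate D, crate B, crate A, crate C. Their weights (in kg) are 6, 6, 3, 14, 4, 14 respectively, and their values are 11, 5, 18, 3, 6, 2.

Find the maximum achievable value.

40

This is a 0-1 knapsack instance.
Allowing fractional choices, the relaxed optimum would be about 42.4, but items are indivisible.
crate F + crate E + crate D + crate A: weight 6 + 6 + 3 + 4 = 19 ≤ 30, value 11 + 5 + 18 + 6 = 40.
crate F + crate D + crate B + crate A: weight 6 + 3 + 14 + 4 = 27 ≤ 30, value 11 + 18 + 3 + 6 = 38.
crate F + crate D + crate A + crate C: weight 6 + 3 + 4 + 14 = 27 ≤ 30, value 11 + 18 + 6 + 2 = 37.
Best is crate F, crate E, crate D, and crate A with total value 40.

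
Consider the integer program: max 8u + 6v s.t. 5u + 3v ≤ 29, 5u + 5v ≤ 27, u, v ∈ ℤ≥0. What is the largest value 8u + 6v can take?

40

(u,v)=(5,0): 5·5+3·0=25≤29, 5·5+5·0=25≤27, objective 40.
(u,v)=(4,1): 5·4+3·1=23≤29, 5·4+5·1=25≤27, objective 38.
(u,v)=(4,0): 5·4+3·0=20≤29, 5·4+5·0=20≤27, objective 32.
The best lattice point is (5,0), giving 40.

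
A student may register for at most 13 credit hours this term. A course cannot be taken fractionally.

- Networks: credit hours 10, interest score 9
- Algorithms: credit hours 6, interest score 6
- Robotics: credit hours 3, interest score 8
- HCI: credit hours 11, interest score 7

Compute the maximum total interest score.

Networks + Robotics: credit hours 10 + 3 = 13 ≤ 13, interest score 9 + 8 = 17.
Networks: credit hours 10 ≤ 13, interest score 9.
Algorithms + Robotics: credit hours 6 + 3 = 9 ≤ 13, interest score 6 + 8 = 14.
Best is Networks and Robotics with total interest score 17.

17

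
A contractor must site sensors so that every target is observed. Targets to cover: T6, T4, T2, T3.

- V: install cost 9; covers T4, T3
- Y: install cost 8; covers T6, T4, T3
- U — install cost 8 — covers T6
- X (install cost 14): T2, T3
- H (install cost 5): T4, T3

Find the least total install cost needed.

22

The greedy cost-per-new-target heuristic would pick H, Y, and X for 27, but a cheaper cover exists.
Choose Y and X: together they cover T6, T4, T2, T3 — every target.
Total install cost: 8 + 14 = 22.
No cover costs less than 22.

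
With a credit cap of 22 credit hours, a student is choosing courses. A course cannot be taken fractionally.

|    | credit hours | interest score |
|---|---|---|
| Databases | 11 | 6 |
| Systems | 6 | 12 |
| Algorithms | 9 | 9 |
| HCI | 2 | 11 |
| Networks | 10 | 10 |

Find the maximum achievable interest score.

This is an integer program with binary decision variables.
Allowing fractional choices, the relaxed optimum would be about 37.0, but courses are indivisible.
Systems + HCI + Networks: credit hours 6 + 2 + 10 = 18 ≤ 22, interest score 12 + 11 + 10 = 33.
Systems + Algorithms + HCI: credit hours 6 + 9 + 2 = 17 ≤ 22, interest score 12 + 9 + 11 = 32.
Best is Systems, HCI, and Networks with total interest score 33.

33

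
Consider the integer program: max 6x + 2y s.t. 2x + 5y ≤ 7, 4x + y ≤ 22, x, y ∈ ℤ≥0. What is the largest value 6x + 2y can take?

(x,y)=(3,0) is feasible, giving 18.
(x,y)=(2,0) is feasible, giving 12.
The best lattice point is (3,0), giving 18.

18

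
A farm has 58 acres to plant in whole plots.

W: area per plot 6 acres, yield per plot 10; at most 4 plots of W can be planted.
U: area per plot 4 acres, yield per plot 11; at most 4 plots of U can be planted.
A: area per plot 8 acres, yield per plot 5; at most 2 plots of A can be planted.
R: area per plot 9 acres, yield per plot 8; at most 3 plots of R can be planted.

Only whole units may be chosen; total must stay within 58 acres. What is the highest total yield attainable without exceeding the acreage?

100

This is a bounded integer knapsack.
4×W, 4×U, and 2×R: area 58 ≤ 58, yield 4·10 + 4·11 + 2·8 = 100.
4×W, 4×U, 1×A, and 1×R: area 57 ≤ 58, yield 4·10 + 4·11 + 1·5 + 1·8 = 97.
Best is 100.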